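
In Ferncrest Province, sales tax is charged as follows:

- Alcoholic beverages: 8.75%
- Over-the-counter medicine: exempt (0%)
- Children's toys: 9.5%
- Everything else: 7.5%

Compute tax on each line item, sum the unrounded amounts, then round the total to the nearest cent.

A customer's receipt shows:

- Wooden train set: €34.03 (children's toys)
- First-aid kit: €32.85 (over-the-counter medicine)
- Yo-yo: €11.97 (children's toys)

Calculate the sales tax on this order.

€4.37

Wooden train set €34.03: children's toys → 9.5% → €3.23285
First-aid kit €32.85: over-the-counter medicine → 0% → €0.00
Yo-yo €11.97: children's toys → 9.5% → €1.13715
Unrounded tax sum = €4.37 → €4.37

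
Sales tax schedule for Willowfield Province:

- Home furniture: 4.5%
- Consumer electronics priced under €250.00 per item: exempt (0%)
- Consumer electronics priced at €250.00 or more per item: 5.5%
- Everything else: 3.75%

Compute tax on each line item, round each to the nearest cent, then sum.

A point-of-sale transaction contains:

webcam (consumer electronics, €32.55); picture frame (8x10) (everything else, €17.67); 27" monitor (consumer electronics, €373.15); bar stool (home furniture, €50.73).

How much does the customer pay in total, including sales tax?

€497.56

Webcam €32.55: consumer electronics, under €250.00 → 0% → €0.00
Picture frame (8x10) €17.67: everything else → 3.75% → €0.66
27" monitor €373.15: consumer electronics, €250.00 or more → 5.5% → €20.52
Bar stool €50.73: home furniture → 4.5% → €2.28
Subtotal = €474.10; tax = €23.46; total due = €497.56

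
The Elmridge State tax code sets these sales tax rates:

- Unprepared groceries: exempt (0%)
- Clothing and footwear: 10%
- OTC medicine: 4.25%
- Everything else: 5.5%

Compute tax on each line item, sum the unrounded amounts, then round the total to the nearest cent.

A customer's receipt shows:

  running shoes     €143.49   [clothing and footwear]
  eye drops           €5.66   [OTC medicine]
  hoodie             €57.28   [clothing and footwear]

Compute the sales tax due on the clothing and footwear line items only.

€20.08

Running shoes €143.49: clothing and footwear → 10% → €14.349
Hoodie €57.28: clothing and footwear → 10% → €5.728
Tax on clothing and footwear: unrounded sum = €20.077 → €20.08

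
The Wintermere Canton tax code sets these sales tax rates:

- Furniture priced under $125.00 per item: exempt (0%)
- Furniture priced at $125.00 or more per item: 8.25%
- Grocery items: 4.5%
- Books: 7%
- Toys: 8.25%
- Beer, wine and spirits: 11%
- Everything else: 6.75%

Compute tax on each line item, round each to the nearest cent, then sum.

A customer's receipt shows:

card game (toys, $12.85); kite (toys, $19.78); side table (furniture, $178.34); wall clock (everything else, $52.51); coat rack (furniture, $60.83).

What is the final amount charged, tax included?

Card game $12.85: toys → 8.25% → $1.06
Kite $19.78: toys → 8.25% → $1.63
Side table $178.34: furniture, $125.00 or more → 8.25% → $14.71
Wall clock $52.51: everything else → 6.75% → $3.54
Coat rack $60.83: furniture, under $125.00 → 0% → $0.00
Subtotal = $324.31; tax = $20.94; total due = $345.25

$345.25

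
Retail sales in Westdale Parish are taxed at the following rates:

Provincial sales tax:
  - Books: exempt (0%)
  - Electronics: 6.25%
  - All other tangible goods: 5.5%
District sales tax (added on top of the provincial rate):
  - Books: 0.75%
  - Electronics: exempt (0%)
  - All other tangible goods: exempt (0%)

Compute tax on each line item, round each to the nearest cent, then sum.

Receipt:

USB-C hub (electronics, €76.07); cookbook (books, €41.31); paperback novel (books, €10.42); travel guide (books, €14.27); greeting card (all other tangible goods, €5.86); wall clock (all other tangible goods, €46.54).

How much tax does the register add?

USB-C hub €76.07: electronics → 6.25% + 0% district = 6.25% → €4.75
Cookbook €41.31: books → 0% + 0.75% district = 0.75% → €0.31
Paperback novel €10.42: books → 0% + 0.75% district = 0.75% → €0.08
Travel guide €14.27: books → 0% + 0.75% district = 0.75% → €0.11
Greeting card €5.86: all other tangible goods → 5.5% + 0% district = 5.5% → €0.32
Wall clock €46.54: all other tangible goods → 5.5% + 0% district = 5.5% → €2.56
Total tax = €4.75 + €0.31 + €0.08 + €0.11 + €0.32 + €2.56 = €8.13

€8.13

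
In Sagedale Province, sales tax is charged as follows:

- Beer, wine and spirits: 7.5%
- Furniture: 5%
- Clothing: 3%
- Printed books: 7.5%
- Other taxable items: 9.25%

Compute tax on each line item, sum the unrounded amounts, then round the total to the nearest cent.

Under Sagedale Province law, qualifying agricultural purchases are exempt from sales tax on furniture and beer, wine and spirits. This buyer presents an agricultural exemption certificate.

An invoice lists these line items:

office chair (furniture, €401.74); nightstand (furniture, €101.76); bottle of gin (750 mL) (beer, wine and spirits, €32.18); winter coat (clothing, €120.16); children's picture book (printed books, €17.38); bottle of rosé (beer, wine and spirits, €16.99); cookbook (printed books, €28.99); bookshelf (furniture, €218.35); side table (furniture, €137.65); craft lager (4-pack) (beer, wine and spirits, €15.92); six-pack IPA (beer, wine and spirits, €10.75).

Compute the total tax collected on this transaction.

€7.08

Office chair €401.74: furniture, buyer-exempt → 0% → €0.00
Nightstand €101.76: furniture, buyer-exempt → 0% → €0.00
Bottle of gin (750 mL) €32.18: beer, wine and spirits, buyer-exempt → 0% → €0.00
Winter coat €120.16: clothing → 3% → €3.6048
Children's picture book €17.38: printed books → 7.5% → €1.3035
Bottle of rosé €16.99: beer, wine and spirits, buyer-exempt → 0% → €0.00
Cookbook €28.99: printed books → 7.5% → €2.17425
Bookshelf €218.35: furniture, buyer-exempt → 0% → €0.00
Side table €137.65: furniture, buyer-exempt → 0% → €0.00
Craft lager (4-pack) €15.92: beer, wine and spirits, buyer-exempt → 0% → €0.00
Six-pack IPA €10.75: beer, wine and spirits, buyer-exempt → 0% → €0.00
Unrounded tax sum = €7.08255 → €7.08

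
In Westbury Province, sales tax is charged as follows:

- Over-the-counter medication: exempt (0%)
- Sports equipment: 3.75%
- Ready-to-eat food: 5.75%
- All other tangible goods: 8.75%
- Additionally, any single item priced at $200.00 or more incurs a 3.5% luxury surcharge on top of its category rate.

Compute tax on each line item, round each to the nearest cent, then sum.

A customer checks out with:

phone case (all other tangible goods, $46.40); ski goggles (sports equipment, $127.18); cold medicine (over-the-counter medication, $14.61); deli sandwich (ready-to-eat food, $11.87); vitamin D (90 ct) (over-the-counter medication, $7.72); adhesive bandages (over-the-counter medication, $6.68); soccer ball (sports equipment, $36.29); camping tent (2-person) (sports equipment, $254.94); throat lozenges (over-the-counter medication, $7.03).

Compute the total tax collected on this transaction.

Phone case $46.40: all other tangible goods → 8.75% → $4.06
Ski goggles $127.18: sports equipment → 3.75% → $4.77
Cold medicine $14.61: over-the-counter medication → 0% → $0.00
Deli sandwich $11.87: ready-to-eat food → 5.75% → $0.68
Vitamin D (90 ct) $7.72: over-the-counter medication → 0% → $0.00
Adhesive bandages $6.68: over-the-counter medication → 0% → $0.00
Soccer ball $36.29: sports equipment → 3.75% → $1.36
Camping tent (2-person) $254.94: sports equipment → 3.75% + 3.5% surcharge = 7.25% → $18.48
Throat lozenges $7.03: over-the-counter medication → 0% → $0.00
Total tax = $4.06 + $4.77 + $0.68 + $1.36 + $18.48 = $29.35

$29.35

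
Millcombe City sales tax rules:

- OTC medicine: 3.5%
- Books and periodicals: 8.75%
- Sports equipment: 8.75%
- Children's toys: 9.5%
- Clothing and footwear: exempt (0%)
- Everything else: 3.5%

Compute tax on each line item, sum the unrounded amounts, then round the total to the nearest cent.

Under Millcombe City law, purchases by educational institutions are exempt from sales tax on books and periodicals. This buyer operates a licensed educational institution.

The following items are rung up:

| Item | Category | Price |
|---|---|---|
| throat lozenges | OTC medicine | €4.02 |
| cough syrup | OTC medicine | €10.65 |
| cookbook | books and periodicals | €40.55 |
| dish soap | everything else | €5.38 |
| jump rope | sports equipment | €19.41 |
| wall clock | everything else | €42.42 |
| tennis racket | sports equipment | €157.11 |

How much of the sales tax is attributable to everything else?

€1.67

Dish soap €5.38: everything else → 3.5% → €0.1883
Wall clock €42.42: everything else → 3.5% → €1.4847
Tax on everything else: unrounded sum = €1.673 → €1.67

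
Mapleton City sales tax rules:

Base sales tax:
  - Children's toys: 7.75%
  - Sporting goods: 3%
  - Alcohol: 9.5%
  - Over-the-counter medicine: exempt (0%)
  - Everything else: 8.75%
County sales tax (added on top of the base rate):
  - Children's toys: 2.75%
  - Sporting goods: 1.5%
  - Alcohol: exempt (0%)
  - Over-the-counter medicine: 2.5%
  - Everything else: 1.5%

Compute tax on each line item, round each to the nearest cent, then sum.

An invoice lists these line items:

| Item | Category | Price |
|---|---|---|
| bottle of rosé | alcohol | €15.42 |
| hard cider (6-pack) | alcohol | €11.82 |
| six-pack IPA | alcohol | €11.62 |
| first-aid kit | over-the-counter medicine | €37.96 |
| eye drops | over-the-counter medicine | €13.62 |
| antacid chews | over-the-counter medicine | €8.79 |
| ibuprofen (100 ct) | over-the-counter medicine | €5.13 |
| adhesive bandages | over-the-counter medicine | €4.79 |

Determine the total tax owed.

Bottle of rosé €15.42: alcohol → 9.5% + 0% county = 9.5% → €1.46
Hard cider (6-pack) €11.82: alcohol → 9.5% + 0% county = 9.5% → €1.12
Six-pack IPA €11.62: alcohol → 9.5% + 0% county = 9.5% → €1.10
First-aid kit €37.96: over-the-counter medicine → 0% + 2.5% county = 2.5% → €0.95
Eye drops €13.62: over-the-counter medicine → 0% + 2.5% county = 2.5% → €0.34
Antacid chews €8.79: over-the-counter medicine → 0% + 2.5% county = 2.5% → €0.22
Ibuprofen (100 ct) €5.13: over-the-counter medicine → 0% + 2.5% county = 2.5% → €0.13
Adhesive bandages €4.79: over-the-counter medicine → 0% + 2.5% county = 2.5% → €0.12
Total tax = €1.46 + €1.12 + €1.10 + €0.95 + €0.34 + €0.22 + €0.13 + €0.12 = €5.44

€5.44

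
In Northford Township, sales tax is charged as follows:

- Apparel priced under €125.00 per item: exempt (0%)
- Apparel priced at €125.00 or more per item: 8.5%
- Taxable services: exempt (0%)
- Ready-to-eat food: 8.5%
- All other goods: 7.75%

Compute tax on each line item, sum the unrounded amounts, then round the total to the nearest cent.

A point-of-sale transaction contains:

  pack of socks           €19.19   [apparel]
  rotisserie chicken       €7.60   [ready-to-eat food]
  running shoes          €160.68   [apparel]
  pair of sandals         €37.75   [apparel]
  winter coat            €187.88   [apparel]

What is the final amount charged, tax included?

Pack of socks €19.19: apparel, under €125.00 → 0% → €0.00
Rotisserie chicken €7.60: ready-to-eat food → 8.5% → €0.646
Running shoes €160.68: apparel, €125.00 or more → 8.5% → €13.6578
Pair of sandals €37.75: apparel, under €125.00 → 0% → €0.00
Winter coat €187.88: apparel, €125.00 or more → 8.5% → €15.9698
Subtotal = €413.10; unrounded tax = €30.2736 → €30.27; total due = €443.37

€443.37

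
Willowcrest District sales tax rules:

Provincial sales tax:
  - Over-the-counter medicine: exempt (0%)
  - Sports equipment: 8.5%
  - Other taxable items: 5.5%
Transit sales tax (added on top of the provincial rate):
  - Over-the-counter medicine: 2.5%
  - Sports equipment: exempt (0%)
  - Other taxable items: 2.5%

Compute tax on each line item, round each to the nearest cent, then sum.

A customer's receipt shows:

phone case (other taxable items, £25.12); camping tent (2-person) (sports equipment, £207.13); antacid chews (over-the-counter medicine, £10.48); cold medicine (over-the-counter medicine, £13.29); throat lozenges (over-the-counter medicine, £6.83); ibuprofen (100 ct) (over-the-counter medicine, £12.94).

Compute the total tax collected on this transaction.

Phone case £25.12: other taxable items → 5.5% + 2.5% transit = 8% → £2.01
Camping tent (2-person) £207.13: sports equipment → 8.5% + 0% transit = 8.5% → £17.61
Antacid chews £10.48: over-the-counter medicine → 0% + 2.5% transit = 2.5% → £0.26
Cold medicine £13.29: over-the-counter medicine → 0% + 2.5% transit = 2.5% → £0.33
Throat lozenges £6.83: over-the-counter medicine → 0% + 2.5% transit = 2.5% → £0.17
Ibuprofen (100 ct) £12.94: over-the-counter medicine → 0% + 2.5% transit = 2.5% → £0.32
Total tax = £2.01 + £17.61 + £0.26 + £0.33 + £0.17 + £0.32 = £20.70

£20.70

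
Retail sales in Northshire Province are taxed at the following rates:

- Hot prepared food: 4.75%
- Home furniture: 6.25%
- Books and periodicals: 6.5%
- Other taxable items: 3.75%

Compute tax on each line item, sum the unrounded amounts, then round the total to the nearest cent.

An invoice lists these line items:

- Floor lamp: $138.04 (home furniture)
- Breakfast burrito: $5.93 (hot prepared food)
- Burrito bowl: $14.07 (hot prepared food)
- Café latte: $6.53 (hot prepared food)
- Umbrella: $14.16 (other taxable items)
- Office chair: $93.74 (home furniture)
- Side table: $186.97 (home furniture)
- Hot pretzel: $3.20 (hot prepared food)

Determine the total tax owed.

$28.12

Floor lamp $138.04: home furniture → 6.25% → $8.6275
Breakfast burrito $5.93: hot prepared food → 4.75% → $0.281675
Burrito bowl $14.07: hot prepared food → 4.75% → $0.668325
Café latte $6.53: hot prepared food → 4.75% → $0.310175
Umbrella $14.16: other taxable items → 3.75% → $0.531
Office chair $93.74: home furniture → 6.25% → $5.85875
Side table $186.97: home furniture → 6.25% → $11.685625
Hot pretzel $3.20: hot prepared food → 4.75% → $0.152
Unrounded tax sum = $28.11505 → $28.12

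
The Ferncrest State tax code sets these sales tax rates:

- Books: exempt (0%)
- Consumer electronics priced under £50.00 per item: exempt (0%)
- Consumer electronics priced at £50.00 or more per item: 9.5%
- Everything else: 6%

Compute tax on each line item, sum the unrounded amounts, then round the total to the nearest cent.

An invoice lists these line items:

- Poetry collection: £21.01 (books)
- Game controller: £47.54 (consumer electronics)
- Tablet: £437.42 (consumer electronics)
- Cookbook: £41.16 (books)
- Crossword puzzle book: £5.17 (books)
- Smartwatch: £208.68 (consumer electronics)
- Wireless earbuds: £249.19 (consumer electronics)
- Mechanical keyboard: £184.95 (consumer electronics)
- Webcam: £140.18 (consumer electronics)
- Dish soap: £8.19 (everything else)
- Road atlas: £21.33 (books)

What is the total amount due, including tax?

Poetry collection £21.01: books → 0% → £0.00
Game controller £47.54: consumer electronics, under £50.00 → 0% → £0.00
Tablet £437.42: consumer electronics, £50.00 or more → 9.5% → £41.5549
Cookbook £41.16: books → 0% → £0.00
Crossword puzzle book £5.17: books → 0% → £0.00
Smartwatch £208.68: consumer electronics, £50.00 or more → 9.5% → £19.8246
Wireless earbuds £249.19: consumer electronics, £50.00 or more → 9.5% → £23.67305
Mechanical keyboard £184.95: consumer electronics, £50.00 or more → 9.5% → £17.57025
Webcam £140.18: consumer electronics, £50.00 or more → 9.5% → £13.3171
Dish soap £8.19: everything else → 6% → £0.4914
Road atlas £21.33: books → 0% → £0.00
Subtotal = £1364.82; unrounded tax = £116.4313 → £116.43; total due = £1481.25

£1481.25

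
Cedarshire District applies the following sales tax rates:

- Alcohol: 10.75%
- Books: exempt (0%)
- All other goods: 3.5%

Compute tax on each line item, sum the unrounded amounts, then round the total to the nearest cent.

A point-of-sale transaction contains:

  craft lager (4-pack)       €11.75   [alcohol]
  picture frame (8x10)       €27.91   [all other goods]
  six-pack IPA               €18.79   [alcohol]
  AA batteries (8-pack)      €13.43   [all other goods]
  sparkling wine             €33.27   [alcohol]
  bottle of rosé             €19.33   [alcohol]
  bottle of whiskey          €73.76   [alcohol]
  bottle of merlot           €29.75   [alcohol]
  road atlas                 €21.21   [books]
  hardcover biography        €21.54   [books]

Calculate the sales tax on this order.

€21.51

Craft lager (4-pack) €11.75: alcohol → 10.75% → €1.263125
Picture frame (8x10) €27.91: all other goods → 3.5% → €0.97685
Six-pack IPA €18.79: alcohol → 10.75% → €2.019925
AA batteries (8-pack) €13.43: all other goods → 3.5% → €0.47005
Sparkling wine €33.27: alcohol → 10.75% → €3.576525
Bottle of rosé €19.33: alcohol → 10.75% → €2.077975
Bottle of whiskey €73.76: alcohol → 10.75% → €7.9292
Bottle of merlot €29.75: alcohol → 10.75% → €3.198125
Road atlas €21.21: books → 0% → €0.00
Hardcover biography €21.54: books → 0% → €0.00
Unrounded tax sum = €21.511775 → €21.51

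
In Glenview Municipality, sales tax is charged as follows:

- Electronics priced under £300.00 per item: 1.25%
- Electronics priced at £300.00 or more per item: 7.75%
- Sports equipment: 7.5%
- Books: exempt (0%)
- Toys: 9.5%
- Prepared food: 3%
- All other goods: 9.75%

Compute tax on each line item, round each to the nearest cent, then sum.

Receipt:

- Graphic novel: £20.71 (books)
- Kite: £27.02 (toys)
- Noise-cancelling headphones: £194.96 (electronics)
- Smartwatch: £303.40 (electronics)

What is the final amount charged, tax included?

£574.61

Graphic novel £20.71: books → 0% → £0.00
Kite £27.02: toys → 9.5% → £2.57
Noise-cancelling headphones £194.96: electronics, under £300.00 → 1.25% → £2.44
Smartwatch £303.40: electronics, £300.00 or more → 7.75% → £23.51
Subtotal = £546.09; tax = £28.52; total due = £574.61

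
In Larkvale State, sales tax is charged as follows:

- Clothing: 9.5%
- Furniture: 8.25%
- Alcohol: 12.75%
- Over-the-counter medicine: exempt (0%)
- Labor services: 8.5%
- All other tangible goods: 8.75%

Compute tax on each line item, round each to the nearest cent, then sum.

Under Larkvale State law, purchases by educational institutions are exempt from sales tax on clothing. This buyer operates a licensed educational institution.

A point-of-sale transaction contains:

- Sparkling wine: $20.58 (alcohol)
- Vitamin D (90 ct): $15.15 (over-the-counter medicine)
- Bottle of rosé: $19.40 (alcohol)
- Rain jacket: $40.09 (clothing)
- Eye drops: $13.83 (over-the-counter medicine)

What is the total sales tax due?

$5.09

Sparkling wine $20.58: alcohol → 12.75% → $2.62
Vitamin D (90 ct) $15.15: over-the-counter medicine → 0% → $0.00
Bottle of rosé $19.40: alcohol → 12.75% → $2.47
Rain jacket $40.09: clothing, buyer-exempt → 0% → $0.00
Eye drops $13.83: over-the-counter medicine → 0% → $0.00
Total tax = $2.62 + $2.47 = $5.09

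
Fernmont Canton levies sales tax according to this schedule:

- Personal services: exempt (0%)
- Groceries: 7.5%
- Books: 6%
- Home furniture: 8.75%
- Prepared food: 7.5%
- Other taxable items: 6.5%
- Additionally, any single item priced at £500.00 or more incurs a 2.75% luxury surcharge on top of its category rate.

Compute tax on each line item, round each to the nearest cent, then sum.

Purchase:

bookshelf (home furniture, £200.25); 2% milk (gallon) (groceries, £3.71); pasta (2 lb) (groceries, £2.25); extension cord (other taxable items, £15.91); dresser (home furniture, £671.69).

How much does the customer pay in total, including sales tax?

Bookshelf £200.25: home furniture → 8.75% → £17.52
2% milk (gallon) £3.71: groceries → 7.5% → £0.28
Pasta (2 lb) £2.25: groceries → 7.5% → £0.17
Extension cord £15.91: other taxable items → 6.5% → £1.03
Dresser £671.69: home furniture → 8.75% + 2.75% surcharge = 11.5% → £77.24
Subtotal = £893.81; tax = £96.24; total due = £990.05

£990.05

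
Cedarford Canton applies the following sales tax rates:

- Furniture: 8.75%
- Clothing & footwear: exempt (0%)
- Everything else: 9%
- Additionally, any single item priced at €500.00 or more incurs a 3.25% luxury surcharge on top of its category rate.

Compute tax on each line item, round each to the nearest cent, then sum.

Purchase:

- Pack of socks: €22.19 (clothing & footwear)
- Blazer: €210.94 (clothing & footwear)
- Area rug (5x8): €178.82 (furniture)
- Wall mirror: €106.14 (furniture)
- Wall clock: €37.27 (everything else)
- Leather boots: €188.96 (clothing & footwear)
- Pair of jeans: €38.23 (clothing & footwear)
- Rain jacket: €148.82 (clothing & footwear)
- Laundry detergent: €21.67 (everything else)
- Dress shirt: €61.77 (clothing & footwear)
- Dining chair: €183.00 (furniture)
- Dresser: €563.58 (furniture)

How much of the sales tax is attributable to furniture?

Area rug (5x8) €178.82: furniture → 8.75% → €15.65
Wall mirror €106.14: furniture → 8.75% → €9.29
Dining chair €183.00: furniture → 8.75% → €16.01
Dresser €563.58: furniture → 8.75% + 3.25% surcharge = 12% → €67.63
Tax on furniture = €15.65 + €9.29 + €16.01 + €67.63 = €108.58

€108.58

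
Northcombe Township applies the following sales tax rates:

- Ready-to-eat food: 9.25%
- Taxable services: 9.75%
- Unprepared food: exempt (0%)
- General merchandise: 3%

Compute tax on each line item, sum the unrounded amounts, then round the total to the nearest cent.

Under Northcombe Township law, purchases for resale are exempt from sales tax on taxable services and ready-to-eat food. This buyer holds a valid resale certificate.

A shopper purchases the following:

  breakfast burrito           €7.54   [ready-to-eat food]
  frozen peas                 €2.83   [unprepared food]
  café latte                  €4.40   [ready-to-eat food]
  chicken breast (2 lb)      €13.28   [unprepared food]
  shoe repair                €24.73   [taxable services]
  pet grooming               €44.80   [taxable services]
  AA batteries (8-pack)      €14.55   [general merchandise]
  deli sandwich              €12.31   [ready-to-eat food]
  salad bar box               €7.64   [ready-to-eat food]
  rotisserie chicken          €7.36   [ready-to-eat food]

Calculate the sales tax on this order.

€0.44

Breakfast burrito €7.54: ready-to-eat food, buyer-exempt → 0% → €0.00
Frozen peas €2.83: unprepared food → 0% → €0.00
Café latte €4.40: ready-to-eat food, buyer-exempt → 0% → €0.00
Chicken breast (2 lb) €13.28: unprepared food → 0% → €0.00
Shoe repair €24.73: taxable services, buyer-exempt → 0% → €0.00
Pet grooming €44.80: taxable services, buyer-exempt → 0% → €0.00
AA batteries (8-pack) €14.55: general merchandise → 3% → €0.4365
Deli sandwich €12.31: ready-to-eat food, buyer-exempt → 0% → €0.00
Salad bar box €7.64: ready-to-eat food, buyer-exempt → 0% → €0.00
Rotisserie chicken €7.36: ready-to-eat food, buyer-exempt → 0% → €0.00
Unrounded tax sum = €0.4365 → €0.44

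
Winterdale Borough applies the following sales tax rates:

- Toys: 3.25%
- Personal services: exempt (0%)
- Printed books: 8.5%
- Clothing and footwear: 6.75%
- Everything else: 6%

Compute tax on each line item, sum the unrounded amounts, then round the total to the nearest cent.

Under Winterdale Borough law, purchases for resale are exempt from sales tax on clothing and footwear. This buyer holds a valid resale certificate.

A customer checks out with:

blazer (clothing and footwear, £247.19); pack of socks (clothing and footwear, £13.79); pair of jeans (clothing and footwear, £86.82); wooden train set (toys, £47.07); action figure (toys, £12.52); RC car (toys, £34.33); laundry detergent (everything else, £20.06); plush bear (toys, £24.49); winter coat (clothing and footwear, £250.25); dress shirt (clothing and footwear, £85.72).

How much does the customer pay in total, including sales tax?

£827.29

Blazer £247.19: clothing and footwear, buyer-exempt → 0% → £0.00
Pack of socks £13.79: clothing and footwear, buyer-exempt → 0% → £0.00
Pair of jeans £86.82: clothing and footwear, buyer-exempt → 0% → £0.00
Wooden train set £47.07: toys → 3.25% → £1.529775
Action figure £12.52: toys → 3.25% → £0.4069
RC car £34.33: toys → 3.25% → £1.115725
Laundry detergent £20.06: everything else → 6% → £1.2036
Plush bear £24.49: toys → 3.25% → £0.795925
Winter coat £250.25: clothing and footwear, buyer-exempt → 0% → £0.00
Dress shirt £85.72: clothing and footwear, buyer-exempt → 0% → £0.00
Subtotal = £822.24; unrounded tax = £5.051925 → £5.05; total due = £827.29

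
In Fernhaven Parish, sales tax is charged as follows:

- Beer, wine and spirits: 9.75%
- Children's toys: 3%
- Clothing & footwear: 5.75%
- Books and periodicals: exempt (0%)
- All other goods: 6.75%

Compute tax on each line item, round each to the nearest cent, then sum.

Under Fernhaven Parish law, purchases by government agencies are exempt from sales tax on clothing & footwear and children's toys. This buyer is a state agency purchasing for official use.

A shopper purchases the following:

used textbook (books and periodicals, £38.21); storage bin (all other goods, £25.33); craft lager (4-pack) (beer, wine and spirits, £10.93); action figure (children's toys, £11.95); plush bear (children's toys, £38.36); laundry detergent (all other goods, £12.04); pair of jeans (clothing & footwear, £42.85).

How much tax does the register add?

£3.59

Used textbook £38.21: books and periodicals → 0% → £0.00
Storage bin £25.33: all other goods → 6.75% → £1.71
Craft lager (4-pack) £10.93: beer, wine and spirits → 9.75% → £1.07
Action figure £11.95: children's toys, buyer-exempt → 0% → £0.00
Plush bear £38.36: children's toys, buyer-exempt → 0% → £0.00
Laundry detergent £12.04: all other goods → 6.75% → £0.81
Pair of jeans £42.85: clothing & footwear, buyer-exempt → 0% → £0.00
Total tax = £1.71 + £1.07 + £0.81 = £3.59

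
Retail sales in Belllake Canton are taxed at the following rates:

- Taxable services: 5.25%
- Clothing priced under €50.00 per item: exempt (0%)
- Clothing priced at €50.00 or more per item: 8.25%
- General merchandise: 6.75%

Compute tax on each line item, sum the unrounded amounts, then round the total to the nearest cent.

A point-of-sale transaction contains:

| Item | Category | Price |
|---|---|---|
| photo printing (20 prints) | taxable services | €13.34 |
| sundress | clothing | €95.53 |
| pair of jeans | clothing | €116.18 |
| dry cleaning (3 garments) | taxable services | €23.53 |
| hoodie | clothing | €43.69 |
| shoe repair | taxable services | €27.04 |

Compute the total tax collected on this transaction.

Photo printing (20 prints) €13.34: taxable services → 5.25% → €0.70035
Sundress €95.53: clothing, €50.00 or more → 8.25% → €7.881225
Pair of jeans €116.18: clothing, €50.00 or more → 8.25% → €9.58485
Dry cleaning (3 garments) €23.53: taxable services → 5.25% → €1.235325
Hoodie €43.69: clothing, under €50.00 → 0% → €0.00
Shoe repair €27.04: taxable services → 5.25% → €1.4196
Unrounded tax sum = €20.82135 → €20.82

€20.82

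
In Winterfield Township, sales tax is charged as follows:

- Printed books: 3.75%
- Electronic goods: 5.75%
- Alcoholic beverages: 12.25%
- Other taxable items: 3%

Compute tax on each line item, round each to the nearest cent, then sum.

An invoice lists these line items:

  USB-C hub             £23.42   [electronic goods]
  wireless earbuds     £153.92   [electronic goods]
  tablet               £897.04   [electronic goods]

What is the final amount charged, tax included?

USB-C hub £23.42: electronic goods → 5.75% → £1.35
Wireless earbuds £153.92: electronic goods → 5.75% → £8.85
Tablet £897.04: electronic goods → 5.75% → £51.58
Subtotal = £1074.38; tax = £61.78; total due = £1136.16

£1136.16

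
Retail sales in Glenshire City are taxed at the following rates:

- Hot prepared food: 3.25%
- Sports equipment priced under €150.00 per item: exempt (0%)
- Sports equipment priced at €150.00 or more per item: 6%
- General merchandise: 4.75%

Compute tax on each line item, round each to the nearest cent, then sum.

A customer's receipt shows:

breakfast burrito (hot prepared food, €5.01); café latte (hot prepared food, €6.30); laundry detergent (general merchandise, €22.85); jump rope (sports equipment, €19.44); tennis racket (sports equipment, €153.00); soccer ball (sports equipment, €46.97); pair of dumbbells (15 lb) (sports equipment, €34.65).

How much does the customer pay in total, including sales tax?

Breakfast burrito €5.01: hot prepared food → 3.25% → €0.16
Café latte €6.30: hot prepared food → 3.25% → €0.20
Laundry detergent €22.85: general merchandise → 4.75% → €1.09
Jump rope €19.44: sports equipment, under €150.00 → 0% → €0.00
Tennis racket €153.00: sports equipment, €150.00 or more → 6% → €9.18
Soccer ball €46.97: sports equipment, under €150.00 → 0% → €0.00
Pair of dumbbells (15 lb) €34.65: sports equipment, under €150.00 → 0% → €0.00
Subtotal = €288.22; tax = €10.63; total due = €298.85

€298.85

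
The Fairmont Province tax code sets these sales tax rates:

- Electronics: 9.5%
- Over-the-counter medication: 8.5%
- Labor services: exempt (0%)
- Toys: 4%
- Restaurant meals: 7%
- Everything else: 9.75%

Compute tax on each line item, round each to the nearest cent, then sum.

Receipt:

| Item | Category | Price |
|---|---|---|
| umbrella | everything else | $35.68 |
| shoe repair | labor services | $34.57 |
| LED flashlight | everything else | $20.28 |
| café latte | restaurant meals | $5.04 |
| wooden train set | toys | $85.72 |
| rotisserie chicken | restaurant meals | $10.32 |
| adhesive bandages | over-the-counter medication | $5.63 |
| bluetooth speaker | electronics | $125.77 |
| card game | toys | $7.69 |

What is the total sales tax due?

Umbrella $35.68: everything else → 9.75% → $3.48
Shoe repair $34.57: labor services → 0% → $0.00
LED flashlight $20.28: everything else → 9.75% → $1.98
Café latte $5.04: restaurant meals → 7% → $0.35
Wooden train set $85.72: toys → 4% → $3.43
Rotisserie chicken $10.32: restaurant meals → 7% → $0.72
Adhesive bandages $5.63: over-the-counter medication → 8.5% → $0.48
Bluetooth speaker $125.77: electronics → 9.5% → $11.95
Card game $7.69: toys → 4% → $0.31
Total tax = $3.48 + $1.98 + $0.35 + $3.43 + $0.72 + $0.48 + $11.95 + $0.31 = $22.70

$22.70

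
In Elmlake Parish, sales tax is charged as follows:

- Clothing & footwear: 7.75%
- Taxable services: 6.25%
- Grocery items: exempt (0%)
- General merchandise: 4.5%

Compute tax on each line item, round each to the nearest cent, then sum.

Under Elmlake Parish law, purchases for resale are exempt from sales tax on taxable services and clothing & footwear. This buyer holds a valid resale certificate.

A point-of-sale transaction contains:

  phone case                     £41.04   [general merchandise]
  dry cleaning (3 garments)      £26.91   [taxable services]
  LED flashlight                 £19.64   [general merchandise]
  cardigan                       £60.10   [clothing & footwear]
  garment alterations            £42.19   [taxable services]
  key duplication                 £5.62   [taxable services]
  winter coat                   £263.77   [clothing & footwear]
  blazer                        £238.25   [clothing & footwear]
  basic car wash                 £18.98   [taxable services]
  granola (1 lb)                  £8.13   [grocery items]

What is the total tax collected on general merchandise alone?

£2.73

Phone case £41.04: general merchandise → 4.5% → £1.85
LED flashlight £19.64: general merchandise → 4.5% → £0.88
Tax on general merchandise = £1.85 + £0.88 = £2.73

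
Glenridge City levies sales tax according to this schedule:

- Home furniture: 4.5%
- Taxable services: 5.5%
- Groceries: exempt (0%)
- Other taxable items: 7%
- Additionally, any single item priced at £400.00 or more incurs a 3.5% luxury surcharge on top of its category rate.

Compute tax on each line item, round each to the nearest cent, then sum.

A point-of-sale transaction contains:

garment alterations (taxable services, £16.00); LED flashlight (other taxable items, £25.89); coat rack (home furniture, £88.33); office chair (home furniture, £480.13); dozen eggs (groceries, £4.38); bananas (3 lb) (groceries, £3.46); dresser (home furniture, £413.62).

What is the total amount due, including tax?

£1109.97

Garment alterations £16.00: taxable services → 5.5% → £0.88
LED flashlight £25.89: other taxable items → 7% → £1.81
Coat rack £88.33: home furniture → 4.5% → £3.97
Office chair £480.13: home furniture → 4.5% + 3.5% surcharge = 8% → £38.41
Dozen eggs £4.38: groceries → 0% → £0.00
Bananas (3 lb) £3.46: groceries → 0% → £0.00
Dresser £413.62: home furniture → 4.5% + 3.5% surcharge = 8% → £33.09
Subtotal = £1031.81; tax = £78.16; total due = £1109.97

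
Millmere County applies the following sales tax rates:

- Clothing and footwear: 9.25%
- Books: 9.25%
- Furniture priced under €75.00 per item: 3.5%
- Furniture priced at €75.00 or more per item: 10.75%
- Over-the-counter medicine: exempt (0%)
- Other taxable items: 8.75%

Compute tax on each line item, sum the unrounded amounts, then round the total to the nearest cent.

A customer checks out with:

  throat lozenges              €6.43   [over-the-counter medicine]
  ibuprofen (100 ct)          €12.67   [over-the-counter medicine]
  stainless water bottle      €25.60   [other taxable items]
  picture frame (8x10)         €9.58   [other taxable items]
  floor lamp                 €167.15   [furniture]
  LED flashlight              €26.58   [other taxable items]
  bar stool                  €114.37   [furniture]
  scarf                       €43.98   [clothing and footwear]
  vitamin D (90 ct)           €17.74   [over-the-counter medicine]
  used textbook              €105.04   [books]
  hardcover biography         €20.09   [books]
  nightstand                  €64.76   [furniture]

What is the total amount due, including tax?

€667.57

Throat lozenges €6.43: over-the-counter medicine → 0% → €0.00
Ibuprofen (100 ct) €12.67: over-the-counter medicine → 0% → €0.00
Stainless water bottle €25.60: other taxable items → 8.75% → €2.24
Picture frame (8x10) €9.58: other taxable items → 8.75% → €0.83825
Floor lamp €167.15: furniture, €75.00 or more → 10.75% → €17.968625
LED flashlight €26.58: other taxable items → 8.75% → €2.32575
Bar stool €114.37: furniture, €75.00 or more → 10.75% → €12.294775
Scarf €43.98: clothing and footwear → 9.25% → €4.06815
Vitamin D (90 ct) €17.74: over-the-counter medicine → 0% → €0.00
Used textbook €105.04: books → 9.25% → €9.7162
Hardcover biography €20.09: books → 9.25% → €1.858325
Nightstand €64.76: furniture, under €75.00 → 3.5% → €2.2666
Subtotal = €613.99; unrounded tax = €53.576675 → €53.58; total due = €667.57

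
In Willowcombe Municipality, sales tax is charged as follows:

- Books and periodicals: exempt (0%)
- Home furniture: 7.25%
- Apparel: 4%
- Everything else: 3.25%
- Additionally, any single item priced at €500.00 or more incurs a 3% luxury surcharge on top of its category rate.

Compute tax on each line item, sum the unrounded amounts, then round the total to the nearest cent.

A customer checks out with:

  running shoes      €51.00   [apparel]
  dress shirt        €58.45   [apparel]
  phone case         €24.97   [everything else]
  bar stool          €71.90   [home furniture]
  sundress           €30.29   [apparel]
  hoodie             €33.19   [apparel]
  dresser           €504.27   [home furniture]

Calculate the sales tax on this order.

€64.63

Running shoes €51.00: apparel → 4% → €2.04
Dress shirt €58.45: apparel → 4% → €2.338
Phone case €24.97: everything else → 3.25% → €0.811525
Bar stool €71.90: home furniture → 7.25% → €5.21275
Sundress €30.29: apparel → 4% → €1.2116
Hoodie €33.19: apparel → 4% → €1.3276
Dresser €504.27: home furniture → 7.25% + 3% surcharge = 10.25% → €51.687675
Unrounded tax sum = €64.62915 → €64.63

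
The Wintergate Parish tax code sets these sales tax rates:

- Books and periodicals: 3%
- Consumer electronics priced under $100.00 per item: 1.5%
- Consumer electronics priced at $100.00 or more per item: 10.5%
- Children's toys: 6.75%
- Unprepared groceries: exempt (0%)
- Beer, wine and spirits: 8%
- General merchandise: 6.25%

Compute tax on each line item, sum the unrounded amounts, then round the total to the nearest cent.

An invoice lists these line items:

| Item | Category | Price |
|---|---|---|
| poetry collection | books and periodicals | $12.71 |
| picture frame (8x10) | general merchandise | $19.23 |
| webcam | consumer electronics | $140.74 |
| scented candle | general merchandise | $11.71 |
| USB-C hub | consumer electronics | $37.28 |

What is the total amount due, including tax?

Poetry collection $12.71: books and periodicals → 3% → $0.3813
Picture frame (8x10) $19.23: general merchandise → 6.25% → $1.201875
Webcam $140.74: consumer electronics, $100.00 or more → 10.5% → $14.7777
Scented candle $11.71: general merchandise → 6.25% → $0.731875
USB-C hub $37.28: consumer electronics, under $100.00 → 1.5% → $0.5592
Subtotal = $221.67; unrounded tax = $17.65195 → $17.65; total due = $239.32

$239.32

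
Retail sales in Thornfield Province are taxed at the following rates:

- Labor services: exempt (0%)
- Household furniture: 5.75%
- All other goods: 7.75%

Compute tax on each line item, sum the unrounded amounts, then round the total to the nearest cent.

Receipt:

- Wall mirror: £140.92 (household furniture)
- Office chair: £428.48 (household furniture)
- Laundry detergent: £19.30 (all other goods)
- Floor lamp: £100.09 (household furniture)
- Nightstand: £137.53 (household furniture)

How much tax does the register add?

£47.90

Wall mirror £140.92: household furniture → 5.75% → £8.1029
Office chair £428.48: household furniture → 5.75% → £24.6376
Laundry detergent £19.30: all other goods → 7.75% → £1.49575
Floor lamp £100.09: household furniture → 5.75% → £5.755175
Nightstand £137.53: household furniture → 5.75% → £7.907975
Unrounded tax sum = £47.8994 → £47.90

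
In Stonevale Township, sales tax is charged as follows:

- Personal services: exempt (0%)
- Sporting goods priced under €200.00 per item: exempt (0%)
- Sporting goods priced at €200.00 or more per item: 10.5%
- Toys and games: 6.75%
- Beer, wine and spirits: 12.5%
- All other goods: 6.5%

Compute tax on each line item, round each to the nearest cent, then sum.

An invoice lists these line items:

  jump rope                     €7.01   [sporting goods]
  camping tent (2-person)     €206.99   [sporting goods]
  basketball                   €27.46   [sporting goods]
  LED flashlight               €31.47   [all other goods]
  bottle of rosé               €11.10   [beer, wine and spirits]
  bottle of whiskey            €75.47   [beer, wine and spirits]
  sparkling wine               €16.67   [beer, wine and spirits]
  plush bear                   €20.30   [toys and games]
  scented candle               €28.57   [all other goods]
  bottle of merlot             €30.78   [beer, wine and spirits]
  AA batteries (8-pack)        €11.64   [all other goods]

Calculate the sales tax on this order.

Jump rope €7.01: sporting goods, under €200.00 → 0% → €0.00
Camping tent (2-person) €206.99: sporting goods, €200.00 or more → 10.5% → €21.73
Basketball €27.46: sporting goods, under €200.00 → 0% → €0.00
LED flashlight €31.47: all other goods → 6.5% → €2.05
Bottle of rosé €11.10: beer, wine and spirits → 12.5% → €1.39
Bottle of whiskey €75.47: beer, wine and spirits → 12.5% → €9.43
Sparkling wine €16.67: beer, wine and spirits → 12.5% → €2.08
Plush bear €20.30: toys and games → 6.75% → €1.37
Scented candle €28.57: all other goods → 6.5% → €1.86
Bottle of merlot €30.78: beer, wine and spirits → 12.5% → €3.85
AA batteries (8-pack) €11.64: all other goods → 6.5% → €0.76
Total tax = €21.73 + €2.05 + €1.39 + €9.43 + €2.08 + €1.37 + €1.86 + €3.85 + €0.76 = €44.52

€44.52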